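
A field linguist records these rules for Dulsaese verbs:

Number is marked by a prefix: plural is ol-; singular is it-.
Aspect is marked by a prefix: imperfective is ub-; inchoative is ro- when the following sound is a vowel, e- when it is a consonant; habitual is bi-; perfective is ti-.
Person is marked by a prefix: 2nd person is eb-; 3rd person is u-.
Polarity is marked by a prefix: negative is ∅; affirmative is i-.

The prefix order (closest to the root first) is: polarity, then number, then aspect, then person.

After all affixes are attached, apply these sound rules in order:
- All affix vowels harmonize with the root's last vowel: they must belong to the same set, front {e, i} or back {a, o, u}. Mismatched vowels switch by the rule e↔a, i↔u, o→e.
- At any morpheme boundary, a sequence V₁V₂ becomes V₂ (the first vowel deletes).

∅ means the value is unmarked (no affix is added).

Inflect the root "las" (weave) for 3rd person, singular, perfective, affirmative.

ututulas

Attach polarity affirmative i- → ilas.
Attach number singular it- → itilas.
Attach aspect perfective ti- → tiitilas.
Attach person 3rd person u- → utiitilas.
Apply vowel harmony: utiitilas → utuutulas.
Apply vowel deletion: utuutulas → ututulas.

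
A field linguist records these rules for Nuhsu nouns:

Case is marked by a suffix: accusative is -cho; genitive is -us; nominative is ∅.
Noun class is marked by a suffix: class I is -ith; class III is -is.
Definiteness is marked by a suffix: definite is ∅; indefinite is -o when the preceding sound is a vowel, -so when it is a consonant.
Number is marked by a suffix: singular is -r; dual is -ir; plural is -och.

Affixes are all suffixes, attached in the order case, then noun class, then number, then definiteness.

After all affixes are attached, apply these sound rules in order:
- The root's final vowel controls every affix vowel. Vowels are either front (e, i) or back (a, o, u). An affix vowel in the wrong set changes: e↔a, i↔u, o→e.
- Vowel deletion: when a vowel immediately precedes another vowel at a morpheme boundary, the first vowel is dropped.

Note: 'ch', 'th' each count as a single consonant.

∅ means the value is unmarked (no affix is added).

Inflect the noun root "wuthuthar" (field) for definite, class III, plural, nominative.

case = nominative: zero marking, form stays wuthuthar.
Attach noun class class III -is → wuthutharis.
Attach number plural -och → wuthutharisoch.
definiteness = definite: zero marking, form stays wuthutharisoch.
Apply vowel harmony: wuthutharisoch → wuthutharusoch.
Vowel deletion: no change.

wuthutharusoch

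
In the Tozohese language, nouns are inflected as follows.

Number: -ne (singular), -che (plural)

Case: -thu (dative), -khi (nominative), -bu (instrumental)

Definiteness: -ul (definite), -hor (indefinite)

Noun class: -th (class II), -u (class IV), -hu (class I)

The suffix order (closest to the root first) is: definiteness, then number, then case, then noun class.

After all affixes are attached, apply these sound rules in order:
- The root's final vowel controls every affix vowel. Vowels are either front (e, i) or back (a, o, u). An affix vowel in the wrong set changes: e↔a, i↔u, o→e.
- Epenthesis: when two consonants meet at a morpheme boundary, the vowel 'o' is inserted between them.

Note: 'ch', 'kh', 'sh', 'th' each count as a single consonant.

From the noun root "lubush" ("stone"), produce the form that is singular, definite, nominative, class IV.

Attach definiteness definite -ul → lubushul.
Attach number singular -ne → lubushulne.
Attach case nominative -khi → lubushulnekhi.
Attach noun class class IV -u → lubushulnekhiu.
Apply vowel harmony: lubushulnekhiu → lubushulnakhuu.
Apply epenthesis: lubushulnakhuu → lubushulonakhuu.

lubushulonakhuu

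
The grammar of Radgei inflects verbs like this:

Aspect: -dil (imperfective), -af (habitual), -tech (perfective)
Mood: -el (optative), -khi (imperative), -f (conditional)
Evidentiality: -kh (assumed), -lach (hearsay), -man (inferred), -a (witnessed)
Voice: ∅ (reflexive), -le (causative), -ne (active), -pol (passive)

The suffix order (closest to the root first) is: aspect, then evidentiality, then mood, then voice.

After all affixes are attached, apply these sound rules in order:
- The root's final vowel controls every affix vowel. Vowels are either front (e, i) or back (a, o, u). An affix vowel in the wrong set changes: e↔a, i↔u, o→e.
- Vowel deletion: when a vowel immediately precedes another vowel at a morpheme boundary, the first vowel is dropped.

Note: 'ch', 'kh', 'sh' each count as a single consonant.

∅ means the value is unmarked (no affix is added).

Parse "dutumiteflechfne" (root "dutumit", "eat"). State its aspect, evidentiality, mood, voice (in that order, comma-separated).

habitual, hearsay, conditional, active

Segment: dutumit-af-lach-f-ne.
aspect: -af → habitual.
evidentiality: -lach → hearsay.
mood: -f → conditional.
voice: -ne → active.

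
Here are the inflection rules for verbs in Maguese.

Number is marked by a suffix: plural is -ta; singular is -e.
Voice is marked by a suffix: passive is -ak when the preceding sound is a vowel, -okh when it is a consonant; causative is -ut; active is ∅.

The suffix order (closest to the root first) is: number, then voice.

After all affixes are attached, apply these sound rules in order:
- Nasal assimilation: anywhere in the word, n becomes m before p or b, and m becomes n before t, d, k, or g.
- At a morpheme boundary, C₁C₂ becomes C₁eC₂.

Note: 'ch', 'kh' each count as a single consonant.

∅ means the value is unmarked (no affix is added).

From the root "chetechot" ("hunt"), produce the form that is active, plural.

chetechoteta

Attach number plural -ta → chetechotta.
voice = active: zero marking, form stays chetechotta.
Nasal assimilation: no change.
Apply epenthesis: chetechotta → chetechoteta.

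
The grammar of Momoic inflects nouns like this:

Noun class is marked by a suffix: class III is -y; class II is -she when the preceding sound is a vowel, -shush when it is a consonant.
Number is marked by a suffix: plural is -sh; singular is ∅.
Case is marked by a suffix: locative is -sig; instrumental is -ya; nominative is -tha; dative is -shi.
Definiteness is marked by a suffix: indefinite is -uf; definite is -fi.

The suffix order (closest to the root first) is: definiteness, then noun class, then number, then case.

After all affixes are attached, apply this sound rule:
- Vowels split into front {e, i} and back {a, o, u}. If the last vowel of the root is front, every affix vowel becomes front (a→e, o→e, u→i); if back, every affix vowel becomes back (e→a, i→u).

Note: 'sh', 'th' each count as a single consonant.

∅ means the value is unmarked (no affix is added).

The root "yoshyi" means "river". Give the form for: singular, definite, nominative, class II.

yoshyifishethe

Attach definiteness definite -fi → yoshyifi.
Attach noun class class II -she (after vowel 'i') → yoshyifishe.
number = singular: zero marking, form stays yoshyifishe.
Attach case nominative -tha → yoshyifishetha.
Apply vowel harmony: yoshyifishetha → yoshyifishethe.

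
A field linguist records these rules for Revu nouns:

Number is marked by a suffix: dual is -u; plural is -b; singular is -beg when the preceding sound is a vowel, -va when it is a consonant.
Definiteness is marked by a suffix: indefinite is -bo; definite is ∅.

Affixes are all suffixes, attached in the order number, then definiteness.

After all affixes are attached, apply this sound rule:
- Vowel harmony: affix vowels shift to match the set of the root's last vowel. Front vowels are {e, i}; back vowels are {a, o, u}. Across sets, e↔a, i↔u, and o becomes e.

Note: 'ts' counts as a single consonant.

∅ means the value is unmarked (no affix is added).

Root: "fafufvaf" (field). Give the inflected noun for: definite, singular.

Attach number singular -va (after consonant 'f') → fafufvafva.
definiteness = definite: zero marking, form stays fafufvafva.
Vowel harmony: no change.

fafufvafva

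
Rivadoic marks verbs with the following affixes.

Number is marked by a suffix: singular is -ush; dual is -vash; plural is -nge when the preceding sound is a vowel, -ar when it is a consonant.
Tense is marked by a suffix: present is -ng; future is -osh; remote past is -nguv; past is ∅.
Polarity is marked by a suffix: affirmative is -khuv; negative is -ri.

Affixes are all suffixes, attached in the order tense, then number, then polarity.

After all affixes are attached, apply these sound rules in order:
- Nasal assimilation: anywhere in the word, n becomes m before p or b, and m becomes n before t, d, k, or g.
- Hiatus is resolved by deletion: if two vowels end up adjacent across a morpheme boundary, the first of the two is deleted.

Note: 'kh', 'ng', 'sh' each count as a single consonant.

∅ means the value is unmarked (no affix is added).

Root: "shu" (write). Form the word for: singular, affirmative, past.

shushkhuv

tense = past: zero marking, form stays shu.
Attach number singular -ush → shuush.
Attach polarity affirmative -khuv → shuushkhuv.
Nasal assimilation: no change.
Apply vowel deletion: shuushkhuv → shushkhuv.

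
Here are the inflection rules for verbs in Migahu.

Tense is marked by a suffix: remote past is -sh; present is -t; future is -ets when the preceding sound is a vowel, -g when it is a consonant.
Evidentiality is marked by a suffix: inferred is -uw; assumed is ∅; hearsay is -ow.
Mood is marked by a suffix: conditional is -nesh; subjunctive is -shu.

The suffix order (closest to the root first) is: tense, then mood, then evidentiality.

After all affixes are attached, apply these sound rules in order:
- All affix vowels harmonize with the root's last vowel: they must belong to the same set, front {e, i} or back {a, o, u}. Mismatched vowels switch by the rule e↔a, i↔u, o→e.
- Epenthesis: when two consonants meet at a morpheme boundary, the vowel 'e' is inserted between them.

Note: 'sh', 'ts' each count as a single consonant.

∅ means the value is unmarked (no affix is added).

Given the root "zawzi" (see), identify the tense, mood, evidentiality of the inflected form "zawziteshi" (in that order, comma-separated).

present, subjunctive, assumed

Segment: zawzi-t-shu.
tense: -t → present.
mood: -shu → subjunctive.
evidentiality: ∅ → assumed.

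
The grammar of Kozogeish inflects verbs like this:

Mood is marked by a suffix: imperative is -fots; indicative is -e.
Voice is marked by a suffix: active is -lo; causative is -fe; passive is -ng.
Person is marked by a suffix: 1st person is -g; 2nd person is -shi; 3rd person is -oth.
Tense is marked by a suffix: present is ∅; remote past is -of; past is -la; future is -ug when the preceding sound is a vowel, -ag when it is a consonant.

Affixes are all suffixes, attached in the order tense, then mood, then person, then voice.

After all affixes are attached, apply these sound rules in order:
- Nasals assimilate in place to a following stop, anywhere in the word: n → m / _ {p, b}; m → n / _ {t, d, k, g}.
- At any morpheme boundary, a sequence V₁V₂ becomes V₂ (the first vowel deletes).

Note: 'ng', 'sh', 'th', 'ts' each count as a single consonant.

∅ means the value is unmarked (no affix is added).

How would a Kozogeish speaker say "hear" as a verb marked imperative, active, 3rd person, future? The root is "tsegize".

tsegizugfotsothlo

Attach tense future -ug (after vowel 'e') → tsegizeug.
Attach mood imperative -fots → tsegizeugfots.
Attach person 3rd person -oth → tsegizeugfotsoth.
Attach voice active -lo → tsegizeugfotsothlo.
Nasal assimilation: no change.
Apply vowel deletion: tsegizeugfotsothlo → tsegizugfotsothlo.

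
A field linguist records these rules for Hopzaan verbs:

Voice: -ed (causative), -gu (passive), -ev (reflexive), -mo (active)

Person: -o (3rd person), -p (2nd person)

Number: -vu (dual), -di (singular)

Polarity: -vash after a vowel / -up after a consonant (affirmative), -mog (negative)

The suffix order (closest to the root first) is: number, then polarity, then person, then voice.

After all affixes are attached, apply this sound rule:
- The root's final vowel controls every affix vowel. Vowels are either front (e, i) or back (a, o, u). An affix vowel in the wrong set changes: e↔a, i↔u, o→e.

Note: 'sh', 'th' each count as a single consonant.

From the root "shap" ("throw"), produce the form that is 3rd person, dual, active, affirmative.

shapvuvashomo

Attach number dual -vu → shapvu.
Attach polarity affirmative -vash (after vowel 'u') → shapvuvash.
Attach person 3rd person -o → shapvuvasho.
Attach voice active -mo → shapvuvashomo.
Vowel harmony: no change.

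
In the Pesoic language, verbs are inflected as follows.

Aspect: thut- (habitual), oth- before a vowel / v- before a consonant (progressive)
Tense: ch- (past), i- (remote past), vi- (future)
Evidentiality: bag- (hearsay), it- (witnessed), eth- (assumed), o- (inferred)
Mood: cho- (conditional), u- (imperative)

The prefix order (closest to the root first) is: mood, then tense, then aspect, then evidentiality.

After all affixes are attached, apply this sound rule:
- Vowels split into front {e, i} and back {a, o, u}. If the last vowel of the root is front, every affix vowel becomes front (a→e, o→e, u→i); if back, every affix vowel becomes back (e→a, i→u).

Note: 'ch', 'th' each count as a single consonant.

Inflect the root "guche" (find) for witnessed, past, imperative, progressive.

itvchiguche

Attach mood imperative u- → uguche.
Attach tense past ch- → chuguche.
Attach aspect progressive v- (before consonant 'ch') → vchuguche.
Attach evidentiality witnessed it- → itvchuguche.
Apply vowel harmony: itvchuguche → itvchiguche.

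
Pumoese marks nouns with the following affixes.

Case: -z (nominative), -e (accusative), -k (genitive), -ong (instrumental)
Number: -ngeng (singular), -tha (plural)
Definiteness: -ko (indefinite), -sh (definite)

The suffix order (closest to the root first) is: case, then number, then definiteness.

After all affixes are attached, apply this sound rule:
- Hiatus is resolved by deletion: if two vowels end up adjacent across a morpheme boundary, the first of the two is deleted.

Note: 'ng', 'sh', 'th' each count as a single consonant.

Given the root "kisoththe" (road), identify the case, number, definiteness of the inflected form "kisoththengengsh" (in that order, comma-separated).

accusative, singular, definite

Segment: kisoththe-e-ngeng-sh.
case: -e → accusative.
number: -ngeng → singular.
definiteness: -sh → definite.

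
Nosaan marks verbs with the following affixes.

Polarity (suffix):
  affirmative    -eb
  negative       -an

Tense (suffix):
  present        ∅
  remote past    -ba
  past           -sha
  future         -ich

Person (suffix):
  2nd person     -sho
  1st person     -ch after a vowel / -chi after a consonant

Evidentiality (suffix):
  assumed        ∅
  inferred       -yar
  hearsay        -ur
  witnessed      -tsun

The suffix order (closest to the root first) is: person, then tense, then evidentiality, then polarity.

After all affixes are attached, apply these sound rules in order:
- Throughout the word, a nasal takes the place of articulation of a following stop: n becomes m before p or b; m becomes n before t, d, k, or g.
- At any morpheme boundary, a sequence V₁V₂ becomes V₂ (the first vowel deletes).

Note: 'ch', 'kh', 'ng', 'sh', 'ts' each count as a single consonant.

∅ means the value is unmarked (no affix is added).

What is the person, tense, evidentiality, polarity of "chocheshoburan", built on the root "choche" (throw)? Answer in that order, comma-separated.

2nd person, remote past, hearsay, negative

Segment: choche-sho-ba-ur-an.
person: -sho → 2nd person.
tense: -ba → remote past.
evidentiality: -ur → hearsay.
polarity: -an → negative.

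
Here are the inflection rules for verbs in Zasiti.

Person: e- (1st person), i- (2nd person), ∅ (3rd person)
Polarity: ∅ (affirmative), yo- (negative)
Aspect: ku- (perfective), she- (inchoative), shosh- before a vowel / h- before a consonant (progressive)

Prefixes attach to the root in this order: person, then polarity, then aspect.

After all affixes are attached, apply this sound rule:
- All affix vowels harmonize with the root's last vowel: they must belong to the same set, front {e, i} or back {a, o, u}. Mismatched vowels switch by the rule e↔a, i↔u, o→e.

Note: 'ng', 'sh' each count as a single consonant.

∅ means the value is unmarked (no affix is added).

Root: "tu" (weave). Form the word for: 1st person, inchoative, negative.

Attach person 1st person e- → etu.
Attach polarity negative yo- → yoetu.
Attach aspect inchoative she- → sheyoetu.
Apply vowel harmony: sheyoetu → shayoatu.

shayoatu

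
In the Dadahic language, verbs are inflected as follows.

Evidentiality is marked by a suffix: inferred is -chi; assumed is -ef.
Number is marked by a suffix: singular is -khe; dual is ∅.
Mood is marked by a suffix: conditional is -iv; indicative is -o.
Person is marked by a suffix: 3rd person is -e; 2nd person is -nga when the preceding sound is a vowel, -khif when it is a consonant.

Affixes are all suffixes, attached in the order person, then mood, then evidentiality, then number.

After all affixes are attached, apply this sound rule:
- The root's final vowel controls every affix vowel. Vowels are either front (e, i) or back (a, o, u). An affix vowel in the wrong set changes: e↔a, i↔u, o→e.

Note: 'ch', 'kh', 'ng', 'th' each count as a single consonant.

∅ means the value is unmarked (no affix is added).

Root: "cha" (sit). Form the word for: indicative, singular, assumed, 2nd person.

changaoafkha

Attach person 2nd person -nga (after vowel 'a') → changa.
Attach mood indicative -o → changao.
Attach evidentiality assumed -ef → changaoef.
Attach number singular -khe → changaoefkhe.
Apply vowel harmony: changaoefkhe → changaoafkha.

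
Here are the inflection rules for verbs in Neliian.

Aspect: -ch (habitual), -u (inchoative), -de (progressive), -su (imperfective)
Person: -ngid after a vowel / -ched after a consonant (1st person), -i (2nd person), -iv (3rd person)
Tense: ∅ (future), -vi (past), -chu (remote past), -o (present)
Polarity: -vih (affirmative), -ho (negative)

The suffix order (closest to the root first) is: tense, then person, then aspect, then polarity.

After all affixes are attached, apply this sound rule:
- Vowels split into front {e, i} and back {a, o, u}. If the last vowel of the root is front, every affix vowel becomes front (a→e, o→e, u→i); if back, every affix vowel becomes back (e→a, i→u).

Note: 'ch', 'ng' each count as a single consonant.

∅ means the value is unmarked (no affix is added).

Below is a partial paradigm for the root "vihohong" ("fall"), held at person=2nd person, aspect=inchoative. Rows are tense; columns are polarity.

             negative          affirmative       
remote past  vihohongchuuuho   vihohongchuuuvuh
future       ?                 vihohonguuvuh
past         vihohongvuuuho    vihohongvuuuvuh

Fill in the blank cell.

vihohonguuho

tense = future: zero marking, form stays vihohong.
Attach person 2nd person -i → vihohongi.
Attach aspect inchoative -u → vihohongiu.
Attach polarity negative -ho → vihohongiuho.
Apply vowel harmony: vihohongiuho → vihohonguuho.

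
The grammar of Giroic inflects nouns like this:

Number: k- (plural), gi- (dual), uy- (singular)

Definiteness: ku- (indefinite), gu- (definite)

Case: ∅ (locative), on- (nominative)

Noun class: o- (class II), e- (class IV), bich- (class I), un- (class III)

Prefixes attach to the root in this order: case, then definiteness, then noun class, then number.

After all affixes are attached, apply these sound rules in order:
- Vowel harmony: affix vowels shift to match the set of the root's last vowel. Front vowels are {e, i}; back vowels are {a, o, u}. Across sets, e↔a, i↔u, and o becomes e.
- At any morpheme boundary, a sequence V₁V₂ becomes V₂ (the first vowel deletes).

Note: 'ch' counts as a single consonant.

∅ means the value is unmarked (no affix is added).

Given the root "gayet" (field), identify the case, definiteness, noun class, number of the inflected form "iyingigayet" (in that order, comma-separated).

locative, definite, class III, singular

Segment: uy-un-gu-gayet.
case: ∅ → locative.
definiteness: gu- → definite.
noun class: un- → class III.
number: uy- → singular.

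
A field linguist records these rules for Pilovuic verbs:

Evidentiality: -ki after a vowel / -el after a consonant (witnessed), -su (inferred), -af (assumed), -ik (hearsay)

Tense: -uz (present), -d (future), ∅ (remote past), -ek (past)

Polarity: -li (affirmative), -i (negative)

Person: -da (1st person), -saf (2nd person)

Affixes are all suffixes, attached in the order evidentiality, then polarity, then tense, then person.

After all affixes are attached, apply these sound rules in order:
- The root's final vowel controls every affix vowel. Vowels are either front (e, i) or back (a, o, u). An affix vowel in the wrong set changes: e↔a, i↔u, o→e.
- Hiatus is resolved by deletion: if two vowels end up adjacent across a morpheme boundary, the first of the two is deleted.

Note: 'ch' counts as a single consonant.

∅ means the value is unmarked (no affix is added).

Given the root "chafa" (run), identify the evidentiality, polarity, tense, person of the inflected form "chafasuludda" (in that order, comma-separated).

Segment: chafa-su-li-d-da.
evidentiality: -su → inferred.
polarity: -li → affirmative.
tense: -d → future.
person: -da → 1st person.

inferred, affirmative, future, 1st person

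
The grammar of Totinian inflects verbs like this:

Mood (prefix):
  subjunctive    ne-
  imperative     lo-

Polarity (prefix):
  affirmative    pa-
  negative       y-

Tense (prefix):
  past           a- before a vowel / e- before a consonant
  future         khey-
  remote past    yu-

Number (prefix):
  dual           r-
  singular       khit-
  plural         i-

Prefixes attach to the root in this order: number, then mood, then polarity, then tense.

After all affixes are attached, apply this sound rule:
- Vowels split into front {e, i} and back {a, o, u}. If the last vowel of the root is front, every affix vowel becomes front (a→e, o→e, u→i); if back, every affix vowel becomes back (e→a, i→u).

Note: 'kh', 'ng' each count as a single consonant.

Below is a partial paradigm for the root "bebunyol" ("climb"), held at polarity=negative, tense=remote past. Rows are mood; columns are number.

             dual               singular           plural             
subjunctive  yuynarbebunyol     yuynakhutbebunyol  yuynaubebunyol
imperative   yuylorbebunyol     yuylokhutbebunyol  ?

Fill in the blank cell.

Attach number plural i- → ibebunyol.
Attach mood imperative lo- → loibebunyol.
Attach polarity negative y- → yloibebunyol.
Attach tense remote past yu- → yuyloibebunyol.
Apply vowel harmony: yuyloibebunyol → yuyloubebunyol.

yuyloubebunyol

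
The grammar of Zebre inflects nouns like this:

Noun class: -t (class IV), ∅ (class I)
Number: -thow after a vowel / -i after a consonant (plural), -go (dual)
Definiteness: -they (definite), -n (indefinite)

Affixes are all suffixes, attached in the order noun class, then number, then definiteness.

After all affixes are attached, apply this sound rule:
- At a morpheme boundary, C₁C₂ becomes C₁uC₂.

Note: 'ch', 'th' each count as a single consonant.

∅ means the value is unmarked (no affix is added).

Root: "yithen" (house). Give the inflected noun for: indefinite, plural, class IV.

Attach noun class class IV -t → yithent.
Attach number plural -i (after consonant 't') → yithenti.
Attach definiteness indefinite -n → yithentin.
Apply epenthesis: yithentin → yithenutin.

yithenutin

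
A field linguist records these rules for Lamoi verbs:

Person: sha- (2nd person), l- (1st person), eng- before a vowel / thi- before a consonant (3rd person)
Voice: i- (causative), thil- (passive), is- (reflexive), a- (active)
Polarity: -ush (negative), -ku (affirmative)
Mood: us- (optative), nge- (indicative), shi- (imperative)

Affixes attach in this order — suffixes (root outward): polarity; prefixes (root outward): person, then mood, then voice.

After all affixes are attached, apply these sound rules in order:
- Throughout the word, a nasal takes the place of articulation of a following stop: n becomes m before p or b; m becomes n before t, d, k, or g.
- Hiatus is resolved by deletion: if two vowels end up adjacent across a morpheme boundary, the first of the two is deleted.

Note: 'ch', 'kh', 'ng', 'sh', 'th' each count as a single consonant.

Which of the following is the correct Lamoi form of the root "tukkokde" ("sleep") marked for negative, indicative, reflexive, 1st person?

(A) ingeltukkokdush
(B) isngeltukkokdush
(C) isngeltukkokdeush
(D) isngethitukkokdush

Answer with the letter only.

B

Attach person 1st person l- → ltukkokde.
Attach polarity negative -ush → ltukkokdeush.
Attach mood indicative nge- → ngeltukkokdeush.
Attach voice reflexive is- → isngeltukkokdeush.
Nasal assimilation: no change.
Apply vowel deletion: isngeltukkokdeush → isngeltukkokdush.
So the correct form is isngeltukkokdush, option (B).
(C) isngeltukkokdeush is wrong: it fails to apply the sound rule(s).
(D) isngethitukkokdush is wrong: it uses 3rd person instead of 1st person for person.
(A) ingeltukkokdush is wrong: it uses causative instead of reflexive for voice.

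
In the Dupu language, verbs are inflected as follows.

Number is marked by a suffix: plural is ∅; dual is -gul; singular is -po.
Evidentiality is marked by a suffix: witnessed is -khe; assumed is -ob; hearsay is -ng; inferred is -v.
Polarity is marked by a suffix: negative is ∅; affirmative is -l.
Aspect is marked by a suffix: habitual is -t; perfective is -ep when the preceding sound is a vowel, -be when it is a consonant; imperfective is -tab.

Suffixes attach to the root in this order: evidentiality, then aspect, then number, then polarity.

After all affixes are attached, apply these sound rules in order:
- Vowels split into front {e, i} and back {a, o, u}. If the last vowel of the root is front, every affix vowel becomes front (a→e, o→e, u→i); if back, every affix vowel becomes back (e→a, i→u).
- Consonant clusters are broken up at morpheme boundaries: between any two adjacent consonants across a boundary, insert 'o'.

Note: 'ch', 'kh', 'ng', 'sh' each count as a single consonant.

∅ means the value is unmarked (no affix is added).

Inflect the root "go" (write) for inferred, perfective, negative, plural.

Attach evidentiality inferred -v → gov.
Attach aspect perfective -be (after consonant 'v') → govbe.
number = plural: zero marking, form stays govbe.
polarity = negative: zero marking, form stays govbe.
Apply vowel harmony: govbe → govba.
Apply epenthesis: govba → govoba.

govoba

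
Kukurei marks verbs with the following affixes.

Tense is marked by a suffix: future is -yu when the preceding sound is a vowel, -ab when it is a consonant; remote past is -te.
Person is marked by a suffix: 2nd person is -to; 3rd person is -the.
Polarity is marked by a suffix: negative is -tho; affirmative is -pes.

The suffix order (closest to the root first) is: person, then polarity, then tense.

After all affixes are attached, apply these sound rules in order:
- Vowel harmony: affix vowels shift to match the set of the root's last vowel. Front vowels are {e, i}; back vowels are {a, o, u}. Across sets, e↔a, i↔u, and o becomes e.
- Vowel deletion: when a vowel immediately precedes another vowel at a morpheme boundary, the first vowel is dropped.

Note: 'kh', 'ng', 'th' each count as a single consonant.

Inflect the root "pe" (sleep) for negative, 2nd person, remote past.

petethete

Attach person 2nd person -to → peto.
Attach polarity negative -tho → petotho.
Attach tense remote past -te → petothote.
Apply vowel harmony: petothote → petethete.
Vowel deletion: no change.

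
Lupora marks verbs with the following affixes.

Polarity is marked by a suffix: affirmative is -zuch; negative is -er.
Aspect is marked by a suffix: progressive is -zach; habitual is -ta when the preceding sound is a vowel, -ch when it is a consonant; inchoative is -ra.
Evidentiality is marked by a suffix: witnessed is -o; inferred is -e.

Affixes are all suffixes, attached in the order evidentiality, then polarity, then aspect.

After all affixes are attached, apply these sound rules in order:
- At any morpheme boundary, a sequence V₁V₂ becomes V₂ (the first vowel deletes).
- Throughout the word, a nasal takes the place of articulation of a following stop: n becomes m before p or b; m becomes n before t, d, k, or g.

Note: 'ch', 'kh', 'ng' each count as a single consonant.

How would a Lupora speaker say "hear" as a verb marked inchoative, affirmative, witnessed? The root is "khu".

Attach evidentiality witnessed -o → khuo.
Attach polarity affirmative -zuch → khuozuch.
Attach aspect inchoative -ra → khuozuchra.
Apply vowel deletion: khuozuchra → khozuchra.
Nasal assimilation: no change.

khozuchra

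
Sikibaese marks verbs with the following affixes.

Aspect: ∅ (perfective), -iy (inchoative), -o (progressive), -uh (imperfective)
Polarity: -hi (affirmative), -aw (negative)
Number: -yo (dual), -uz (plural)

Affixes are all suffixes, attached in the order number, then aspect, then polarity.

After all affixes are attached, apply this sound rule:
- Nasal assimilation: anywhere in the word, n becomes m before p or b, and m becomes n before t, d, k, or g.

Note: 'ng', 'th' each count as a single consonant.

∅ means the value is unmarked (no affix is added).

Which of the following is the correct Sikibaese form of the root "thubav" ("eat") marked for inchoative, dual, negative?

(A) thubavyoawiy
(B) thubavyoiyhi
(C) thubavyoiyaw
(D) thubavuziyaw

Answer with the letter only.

Attach number dual -yo → thubavyo.
Attach aspect inchoative -iy → thubavyoiy.
Attach polarity negative -aw → thubavyoiyaw.
Nasal assimilation: no change.
So the correct form is thubavyoiyaw, option (C).
(A) thubavyoawiy is wrong: it has the affixes in the wrong order.
(B) thubavyoiyhi is wrong: it uses affirmative instead of negative for polarity.
(D) thubavuziyaw is wrong: it uses plural instead of dual for number.

C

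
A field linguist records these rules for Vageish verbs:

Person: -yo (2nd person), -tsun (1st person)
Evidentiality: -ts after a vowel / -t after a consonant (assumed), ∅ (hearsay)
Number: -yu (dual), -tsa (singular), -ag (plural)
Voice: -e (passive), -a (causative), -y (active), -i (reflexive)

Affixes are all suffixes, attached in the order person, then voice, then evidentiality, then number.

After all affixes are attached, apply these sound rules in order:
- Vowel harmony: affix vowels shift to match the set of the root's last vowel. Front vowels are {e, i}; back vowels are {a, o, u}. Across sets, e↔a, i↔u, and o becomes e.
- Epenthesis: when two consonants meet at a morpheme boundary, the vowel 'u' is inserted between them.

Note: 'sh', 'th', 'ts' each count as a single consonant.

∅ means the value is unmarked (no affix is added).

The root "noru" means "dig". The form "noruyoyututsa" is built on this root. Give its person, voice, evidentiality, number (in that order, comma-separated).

Segment: noru-yo-y-t-tsa.
person: -yo → 2nd person.
voice: -y → active.
evidentiality: -ts/t → assumed.
number: -tsa → singular.

2nd person, active, assumed, singular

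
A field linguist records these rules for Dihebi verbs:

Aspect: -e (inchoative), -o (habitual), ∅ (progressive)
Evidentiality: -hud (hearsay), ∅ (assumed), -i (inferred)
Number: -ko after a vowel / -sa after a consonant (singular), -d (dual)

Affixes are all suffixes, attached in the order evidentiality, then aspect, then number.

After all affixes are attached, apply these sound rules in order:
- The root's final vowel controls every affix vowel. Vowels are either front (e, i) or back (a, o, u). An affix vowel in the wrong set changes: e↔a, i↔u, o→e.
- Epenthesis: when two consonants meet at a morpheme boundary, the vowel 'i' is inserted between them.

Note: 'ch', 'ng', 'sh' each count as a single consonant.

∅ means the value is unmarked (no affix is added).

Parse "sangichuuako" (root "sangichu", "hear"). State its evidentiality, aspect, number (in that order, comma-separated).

Segment: sangichu-i-e-ko.
evidentiality: -i → inferred.
aspect: -e → inchoative.
number: -ko/sa → singular.

inferred, inchoative, singular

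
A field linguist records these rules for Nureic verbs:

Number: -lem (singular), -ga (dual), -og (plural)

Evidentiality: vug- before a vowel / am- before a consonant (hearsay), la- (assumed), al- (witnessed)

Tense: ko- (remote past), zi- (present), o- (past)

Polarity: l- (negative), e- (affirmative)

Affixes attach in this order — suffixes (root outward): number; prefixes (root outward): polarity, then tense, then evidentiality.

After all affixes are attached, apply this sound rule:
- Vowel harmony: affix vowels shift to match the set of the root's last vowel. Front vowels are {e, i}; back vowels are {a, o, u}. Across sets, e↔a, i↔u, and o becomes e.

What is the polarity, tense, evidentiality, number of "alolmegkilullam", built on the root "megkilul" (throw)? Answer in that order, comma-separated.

negative, past, witnessed, singular

Segment: al-o-l-megkilul-lem.
polarity: l- → negative.
tense: o- → past.
evidentiality: al- → witnessed.
number: -lem → singular.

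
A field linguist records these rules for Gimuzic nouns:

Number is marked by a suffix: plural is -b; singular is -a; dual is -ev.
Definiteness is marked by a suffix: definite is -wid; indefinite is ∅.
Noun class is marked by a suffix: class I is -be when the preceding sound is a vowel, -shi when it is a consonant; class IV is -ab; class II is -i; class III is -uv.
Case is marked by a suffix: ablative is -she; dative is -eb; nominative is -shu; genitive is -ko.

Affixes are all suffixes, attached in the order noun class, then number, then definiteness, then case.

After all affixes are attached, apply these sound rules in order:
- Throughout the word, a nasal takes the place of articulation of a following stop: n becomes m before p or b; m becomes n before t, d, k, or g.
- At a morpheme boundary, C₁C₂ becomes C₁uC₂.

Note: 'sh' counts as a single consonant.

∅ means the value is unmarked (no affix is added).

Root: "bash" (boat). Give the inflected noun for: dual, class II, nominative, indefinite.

Attach noun class class II -i → bashi.
Attach number dual -ev → bashiev.
definiteness = indefinite: zero marking, form stays bashiev.
Attach case nominative -shu → bashievshu.
Nasal assimilation: no change.
Apply epenthesis: bashievshu → bashievushu.

bashievushu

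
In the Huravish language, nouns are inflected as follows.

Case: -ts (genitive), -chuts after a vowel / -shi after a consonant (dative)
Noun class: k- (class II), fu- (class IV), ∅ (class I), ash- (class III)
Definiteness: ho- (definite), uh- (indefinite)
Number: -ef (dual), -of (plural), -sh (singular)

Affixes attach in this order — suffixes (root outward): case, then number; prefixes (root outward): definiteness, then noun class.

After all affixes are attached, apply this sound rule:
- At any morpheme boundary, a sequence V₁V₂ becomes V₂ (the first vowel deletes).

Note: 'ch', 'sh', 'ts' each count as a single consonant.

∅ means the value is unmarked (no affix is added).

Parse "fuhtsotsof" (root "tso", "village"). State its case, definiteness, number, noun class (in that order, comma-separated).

Segment: fu-uh-tso-ts-of.
case: -ts → genitive.
definiteness: uh- → indefinite.
number: -of → plural.
noun class: fu- → class IV.

genitive, indefinite, plural, class IV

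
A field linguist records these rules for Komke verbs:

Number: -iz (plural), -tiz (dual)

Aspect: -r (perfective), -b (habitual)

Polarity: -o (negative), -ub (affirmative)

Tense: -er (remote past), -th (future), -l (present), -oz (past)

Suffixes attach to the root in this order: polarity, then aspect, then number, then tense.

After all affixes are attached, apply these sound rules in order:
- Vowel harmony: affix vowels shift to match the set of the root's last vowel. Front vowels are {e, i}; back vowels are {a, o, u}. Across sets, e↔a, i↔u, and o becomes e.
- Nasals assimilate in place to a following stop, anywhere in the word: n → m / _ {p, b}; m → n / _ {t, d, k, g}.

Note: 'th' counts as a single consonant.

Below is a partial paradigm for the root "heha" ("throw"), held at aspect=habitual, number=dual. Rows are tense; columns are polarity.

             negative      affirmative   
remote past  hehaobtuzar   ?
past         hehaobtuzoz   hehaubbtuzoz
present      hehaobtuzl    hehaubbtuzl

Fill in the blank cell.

Attach polarity affirmative -ub → hehaub.
Attach aspect habitual -b → hehaubb.
Attach number dual -tiz → hehaubbtiz.
Attach tense remote past -er → hehaubbtizer.
Apply vowel harmony: hehaubbtizer → hehaubbtuzar.
Nasal assimilation: no change.

hehaubbtuzar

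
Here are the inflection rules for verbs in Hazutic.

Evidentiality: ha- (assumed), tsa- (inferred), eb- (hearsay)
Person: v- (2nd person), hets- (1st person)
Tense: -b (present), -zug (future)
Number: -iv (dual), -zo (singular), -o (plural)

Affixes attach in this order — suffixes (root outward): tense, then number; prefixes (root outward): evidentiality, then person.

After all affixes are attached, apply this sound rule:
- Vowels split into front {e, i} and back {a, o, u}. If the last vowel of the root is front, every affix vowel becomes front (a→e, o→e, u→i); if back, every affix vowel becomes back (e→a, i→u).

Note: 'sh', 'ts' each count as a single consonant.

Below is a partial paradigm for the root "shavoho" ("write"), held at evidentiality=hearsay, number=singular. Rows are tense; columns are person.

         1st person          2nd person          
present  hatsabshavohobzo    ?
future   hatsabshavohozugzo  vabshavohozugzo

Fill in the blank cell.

vabshavohobzo

Attach evidentiality hearsay eb- → ebshavoho.
Attach tense present -b → ebshavohob.
Attach number singular -zo → ebshavohobzo.
Attach person 2nd person v- → vebshavohobzo.
Apply vowel harmony: vebshavohobzo → vabshavohobzo.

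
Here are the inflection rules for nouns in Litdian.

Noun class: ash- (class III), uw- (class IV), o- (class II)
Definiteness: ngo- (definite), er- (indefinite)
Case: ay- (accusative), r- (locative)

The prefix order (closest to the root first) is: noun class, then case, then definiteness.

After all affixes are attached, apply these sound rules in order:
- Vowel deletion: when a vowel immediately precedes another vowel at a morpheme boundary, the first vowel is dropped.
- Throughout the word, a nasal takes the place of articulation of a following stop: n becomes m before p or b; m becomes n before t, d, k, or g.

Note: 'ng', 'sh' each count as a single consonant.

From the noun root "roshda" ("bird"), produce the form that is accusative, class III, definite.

ngayashroshda

Attach noun class class III ash- → ashroshda.
Attach case accusative ay- → ayashroshda.
Attach definiteness definite ngo- → ngoayashroshda.
Apply vowel deletion: ngoayashroshda → ngayashroshda.
Nasal assimilation: no change.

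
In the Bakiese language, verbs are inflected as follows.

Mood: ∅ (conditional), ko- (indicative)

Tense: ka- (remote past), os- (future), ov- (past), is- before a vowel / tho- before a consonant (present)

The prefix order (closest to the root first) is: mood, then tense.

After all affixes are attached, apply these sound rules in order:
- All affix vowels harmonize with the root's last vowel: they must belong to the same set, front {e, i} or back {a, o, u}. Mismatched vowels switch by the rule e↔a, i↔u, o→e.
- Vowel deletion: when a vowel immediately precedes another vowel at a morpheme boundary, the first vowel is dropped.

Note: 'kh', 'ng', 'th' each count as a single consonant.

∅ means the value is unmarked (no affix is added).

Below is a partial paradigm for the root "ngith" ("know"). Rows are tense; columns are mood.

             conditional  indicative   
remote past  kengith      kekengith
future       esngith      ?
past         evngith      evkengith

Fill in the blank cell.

Attach mood indicative ko- → kongith.
Attach tense future os- → oskongith.
Apply vowel harmony: oskongith → eskengith.
Vowel deletion: no change.

eskengith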